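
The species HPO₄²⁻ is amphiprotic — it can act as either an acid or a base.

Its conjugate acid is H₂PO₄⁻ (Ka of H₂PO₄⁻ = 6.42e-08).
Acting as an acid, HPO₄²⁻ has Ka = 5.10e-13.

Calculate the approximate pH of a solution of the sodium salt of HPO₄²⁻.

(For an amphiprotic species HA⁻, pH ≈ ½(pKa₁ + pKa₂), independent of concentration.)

pKa₁ = -log(6.42e-08) = 7.19; pKa₂ = -log(5.10e-13) = 12.29. For an amphiprotic species, pH ≈ ½(pKa₁ + pKa₂) = ½(7.19 + 12.29) = 9.74.

pH = 9.74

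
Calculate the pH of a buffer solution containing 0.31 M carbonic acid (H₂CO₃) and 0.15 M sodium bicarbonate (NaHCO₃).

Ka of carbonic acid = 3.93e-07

pKa = -log(3.93e-07) = 6.41. pH = pKa + log([A⁻]/[HA]) = 6.41 + log(0.15/0.31)

pH = 6.09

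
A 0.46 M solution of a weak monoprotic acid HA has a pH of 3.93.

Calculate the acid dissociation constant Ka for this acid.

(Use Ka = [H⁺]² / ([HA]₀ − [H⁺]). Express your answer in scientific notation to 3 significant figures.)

[H⁺] = 10^(−pH) = 10^(−3.93) = 1.175e-04 M. For HA ⇌ H⁺ + A⁻, Ka = [H⁺][A⁻]/[HA] = [H⁺]² / ([HA]₀ − [H⁺]) = (1.175e-04)² / (0.46 − 1.175e-04) = 3.00e-08.

K_a = 3.00e-08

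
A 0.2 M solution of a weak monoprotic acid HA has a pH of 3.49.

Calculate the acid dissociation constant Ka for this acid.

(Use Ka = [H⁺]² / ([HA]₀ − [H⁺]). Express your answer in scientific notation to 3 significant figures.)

[H⁺] = 10^(−pH) = 10^(−3.49) = 3.236e-04 M. For HA ⇌ H⁺ + A⁻, Ka = [H⁺][A⁻]/[HA] = [H⁺]² / ([HA]₀ − [H⁺]) = (3.236e-04)² / (0.2 − 3.236e-04) = 5.24e-07.

K_a = 5.24e-07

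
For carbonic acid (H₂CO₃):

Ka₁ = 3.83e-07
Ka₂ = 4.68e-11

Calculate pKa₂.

pKa₂ = -log(Ka₂) = -log(4.68e-11) = 10.33.

pK_{a2} = 10.33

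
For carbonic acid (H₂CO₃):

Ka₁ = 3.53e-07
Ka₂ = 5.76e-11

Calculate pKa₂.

pKa₂ = -log(Ka₂) = -log(5.76e-11) = 10.24.

pK_{a2} = 10.24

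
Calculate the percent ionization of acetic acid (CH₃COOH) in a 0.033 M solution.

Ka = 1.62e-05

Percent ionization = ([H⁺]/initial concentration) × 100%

Using Ka equilibrium: x² + Ka×x - Ka×C = 0. Solving: [H⁺] = 7.2311e-04. Percent = (7.2311e-04/0.033) × 100

Percent ionization = 2.19%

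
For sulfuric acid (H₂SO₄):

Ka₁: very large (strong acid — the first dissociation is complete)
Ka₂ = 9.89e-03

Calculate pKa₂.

pKa₂ = -log(Ka₂) = -log(9.89e-03) = 2.00.

pK_{a2} = 2.00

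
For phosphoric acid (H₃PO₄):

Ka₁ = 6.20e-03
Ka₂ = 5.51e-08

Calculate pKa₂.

pKa₂ = -log(Ka₂) = -log(5.51e-08) = 7.26.

pK_{a2} = 7.26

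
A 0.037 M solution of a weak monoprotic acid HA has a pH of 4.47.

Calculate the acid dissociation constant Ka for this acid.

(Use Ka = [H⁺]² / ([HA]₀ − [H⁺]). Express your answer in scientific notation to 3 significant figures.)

[H⁺] = 10^(−pH) = 10^(−4.47) = 3.388e-05 M. For HA ⇌ H⁺ + A⁻, Ka = [H⁺][A⁻]/[HA] = [H⁺]² / ([HA]₀ − [H⁺]) = (3.388e-05)² / (0.037 − 3.388e-05) = 3.11e-08.

K_a = 3.11e-08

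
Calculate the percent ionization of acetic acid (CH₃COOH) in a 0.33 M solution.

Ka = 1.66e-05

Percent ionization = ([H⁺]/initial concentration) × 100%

Using Ka equilibrium: x² + Ka×x - Ka×C = 0. Solving: [H⁺] = 2.3322e-03. Percent = (2.3322e-03/0.33) × 100

Percent ionization = 0.707%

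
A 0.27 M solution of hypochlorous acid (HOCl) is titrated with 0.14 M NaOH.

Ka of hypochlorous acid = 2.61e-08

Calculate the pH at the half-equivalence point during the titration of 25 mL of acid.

At half-equivalence [HA] = [A⁻], so Henderson-Hasselbalch gives pH = pKa = -log(2.61e-08) = 7.58.

pH = pKa = 7.58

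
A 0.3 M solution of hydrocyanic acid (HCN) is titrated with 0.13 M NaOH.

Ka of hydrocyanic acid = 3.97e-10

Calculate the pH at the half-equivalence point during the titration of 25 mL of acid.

At half-equivalence [HA] = [A⁻], so Henderson-Hasselbalch gives pH = pKa = -log(3.97e-10) = 9.40.

pH = pKa = 9.40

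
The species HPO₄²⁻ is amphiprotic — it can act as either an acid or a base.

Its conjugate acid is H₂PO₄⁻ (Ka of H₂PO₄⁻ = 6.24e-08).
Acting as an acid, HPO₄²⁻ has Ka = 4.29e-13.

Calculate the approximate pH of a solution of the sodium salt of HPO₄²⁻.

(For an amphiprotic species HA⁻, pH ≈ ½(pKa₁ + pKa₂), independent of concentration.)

pKa₁ = -log(6.24e-08) = 7.20; pKa₂ = -log(4.29e-13) = 12.37. For an amphiprotic species, pH ≈ ½(pKa₁ + pKa₂) = ½(7.20 + 12.37) = 9.79.

pH = 9.79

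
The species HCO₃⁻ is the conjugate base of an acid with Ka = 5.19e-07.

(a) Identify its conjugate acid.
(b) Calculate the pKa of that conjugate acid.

(a) The conjugate acid is formed by adding one H⁺ to HCO₃⁻, giving H₂CO₃. (b) pKa = -log(Ka) = -log(5.19e-07) = 6.28.

Conjugate acid: H₂CO₃; pK_a = 6.28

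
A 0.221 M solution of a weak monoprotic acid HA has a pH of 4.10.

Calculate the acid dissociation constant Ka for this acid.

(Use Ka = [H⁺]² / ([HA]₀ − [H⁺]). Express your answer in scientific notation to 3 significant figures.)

[H⁺] = 10^(−pH) = 10^(−4.10) = 7.943e-05 M. For HA ⇌ H⁺ + A⁻, Ka = [H⁺][A⁻]/[HA] = [H⁺]² / ([HA]₀ − [H⁺]) = (7.943e-05)² / (0.221 − 7.943e-05) = 2.86e-08.

K_a = 2.86e-08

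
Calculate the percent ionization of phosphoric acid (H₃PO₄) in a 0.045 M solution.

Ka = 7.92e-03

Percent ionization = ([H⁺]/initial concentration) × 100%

Using Ka equilibrium: x² + Ka×x - Ka×C = 0. Solving: [H⁺] = 1.5329e-02. Percent = (1.5329e-02/0.045) × 100

Percent ionization = 34.1%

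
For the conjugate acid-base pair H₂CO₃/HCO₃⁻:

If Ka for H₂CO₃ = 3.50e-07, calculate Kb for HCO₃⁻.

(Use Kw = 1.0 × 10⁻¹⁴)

For a conjugate pair Ka × Kb = Kw, so Kb = Kw/Ka = 1.0 × 10⁻¹⁴ / 3.50e-07 = 2.86e-08.

K_b = 2.86e-08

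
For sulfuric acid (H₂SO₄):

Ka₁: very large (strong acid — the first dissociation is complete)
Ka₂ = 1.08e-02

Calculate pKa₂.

pKa₂ = -log(Ka₂) = -log(1.08e-02) = 1.97.

pK_{a2} = 1.97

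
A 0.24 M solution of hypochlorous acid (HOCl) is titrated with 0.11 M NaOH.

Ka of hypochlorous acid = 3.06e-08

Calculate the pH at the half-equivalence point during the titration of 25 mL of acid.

At half-equivalence [HA] = [A⁻], so Henderson-Hasselbalch gives pH = pKa = -log(3.06e-08) = 7.51.

pH = pKa = 7.51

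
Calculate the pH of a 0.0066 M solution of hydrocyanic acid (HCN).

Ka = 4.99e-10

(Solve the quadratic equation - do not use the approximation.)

x² + Ka×x - Ka×C = 0. Using quadratic formula: [H⁺] = 1.8145e-06

pH = 5.74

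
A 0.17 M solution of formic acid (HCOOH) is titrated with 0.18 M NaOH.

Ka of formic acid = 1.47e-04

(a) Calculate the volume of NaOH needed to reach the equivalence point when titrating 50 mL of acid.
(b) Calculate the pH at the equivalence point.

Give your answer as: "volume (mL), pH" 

moles acid = 0.17 × 50/1000 = 0.0085 mol; V_base = moles/0.18 × 1000 = 47.2 mL. At equivalence only the conjugate base is present: [A⁻] = 0.0085/0.097 = 8.7429e-02 M. Kb = Kw/Ka = 6.80e-11; [OH⁻] = √(Kb × [A⁻]) = 2.4388e-06; pOH = 5.61; pH = 14 - pOH = 8.39.

V = 47.2 mL, pH = 8.39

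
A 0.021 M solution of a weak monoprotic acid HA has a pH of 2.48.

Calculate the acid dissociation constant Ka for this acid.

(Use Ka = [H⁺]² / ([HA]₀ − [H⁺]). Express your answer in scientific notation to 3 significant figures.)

[H⁺] = 10^(−pH) = 10^(−2.48) = 3.311e-03 M. For HA ⇌ H⁺ + A⁻, Ka = [H⁺][A⁻]/[HA] = [H⁺]² / ([HA]₀ − [H⁺]) = (3.311e-03)² / (0.021 − 3.311e-03) = 6.20e-04.

K_a = 6.20e-04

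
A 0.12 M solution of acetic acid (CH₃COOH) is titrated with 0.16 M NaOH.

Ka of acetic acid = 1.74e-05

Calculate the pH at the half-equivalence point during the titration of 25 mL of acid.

At half-equivalence [HA] = [A⁻], so Henderson-Hasselbalch gives pH = pKa = -log(1.74e-05) = 4.76.

pH = pKa = 4.76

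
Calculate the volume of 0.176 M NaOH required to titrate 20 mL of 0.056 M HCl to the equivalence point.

At equivalence: moles acid = moles base. moles HCl = 0.056 × 20/1000 = 0.00112 mol. V_base = moles / 0.176 × 1000 = 6.4 mL.

V_{base} = 6.4 mL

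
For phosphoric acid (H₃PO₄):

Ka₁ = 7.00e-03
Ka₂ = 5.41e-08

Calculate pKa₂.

pKa₂ = -log(Ka₂) = -log(5.41e-08) = 7.27.

pK_{a2} = 7.27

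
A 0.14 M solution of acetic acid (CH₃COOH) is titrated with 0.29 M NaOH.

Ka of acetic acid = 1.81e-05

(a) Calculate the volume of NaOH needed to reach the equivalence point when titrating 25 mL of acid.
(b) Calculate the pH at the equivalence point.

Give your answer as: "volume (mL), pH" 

moles acid = 0.14 × 25/1000 = 0.0035 mol; V_base = moles/0.29 × 1000 = 12.1 mL. At equivalence only the conjugate base is present: [A⁻] = 0.0035/0.037 = 9.4419e-02 M. Kb = Kw/Ka = 5.52e-10; [OH⁻] = √(Kb × [A⁻]) = 7.2225e-06; pOH = 5.14; pH = 14 - pOH = 8.86.

V = 12.1 mL, pH = 8.86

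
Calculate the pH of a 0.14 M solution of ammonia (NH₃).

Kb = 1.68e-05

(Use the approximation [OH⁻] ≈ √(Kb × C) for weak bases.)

[OH⁻] = √(Kb × C) = √(1.68e-05 × 0.14) = 1.5336e-03. pOH = 2.81, pH = 14 - pOH

pH = 11.19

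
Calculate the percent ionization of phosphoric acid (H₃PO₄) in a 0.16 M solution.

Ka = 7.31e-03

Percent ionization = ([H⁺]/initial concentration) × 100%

Using Ka equilibrium: x² + Ka×x - Ka×C = 0. Solving: [H⁺] = 3.0739e-02. Percent = (3.0739e-02/0.16) × 100

Percent ionization = 19.2%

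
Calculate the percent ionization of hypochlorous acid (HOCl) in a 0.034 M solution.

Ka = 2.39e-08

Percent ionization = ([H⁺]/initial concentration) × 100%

Using Ka equilibrium: x² + Ka×x - Ka×C = 0. Solving: [H⁺] = 2.8494e-05. Percent = (2.8494e-05/0.034) × 100

Percent ionization = 0.0838%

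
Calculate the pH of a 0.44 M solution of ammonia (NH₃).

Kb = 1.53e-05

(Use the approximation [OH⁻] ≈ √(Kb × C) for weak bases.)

[OH⁻] = √(Kb × C) = √(1.53e-05 × 0.44) = 2.5946e-03. pOH = 2.59, pH = 14 - pOH

pH = 11.41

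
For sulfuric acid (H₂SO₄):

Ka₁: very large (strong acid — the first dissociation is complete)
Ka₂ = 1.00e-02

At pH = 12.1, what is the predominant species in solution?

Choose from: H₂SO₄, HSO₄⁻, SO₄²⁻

The first dissociation is complete, so H₂SO₄ itself is never the predominant species in water; pKa₂ = -log(1.00e-02) = 2.00. For a polyprotic acid the predominant species crosses at each pKa: below pKa_n the protonated form dominates, above it the deprotonated form does. At pH = 12.1, the predominant species is SO₄²⁻.

SO₄²⁻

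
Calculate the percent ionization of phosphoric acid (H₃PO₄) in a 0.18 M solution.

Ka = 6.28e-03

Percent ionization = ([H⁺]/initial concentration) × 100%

Using Ka equilibrium: x² + Ka×x - Ka×C = 0. Solving: [H⁺] = 3.0628e-02. Percent = (3.0628e-02/0.18) × 100

Percent ionization = 17%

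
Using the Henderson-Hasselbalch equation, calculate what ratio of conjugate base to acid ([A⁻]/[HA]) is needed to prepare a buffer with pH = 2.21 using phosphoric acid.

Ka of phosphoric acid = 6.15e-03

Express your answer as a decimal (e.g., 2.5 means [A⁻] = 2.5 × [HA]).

pKa = -log(6.15e-03) = 2.2111. pH = pKa + log([A⁻]/[HA]), so log([A⁻]/[HA]) = pH − pKa = 2.21 − 2.2111 = -0.0011. [A⁻]/[HA] = 10^(-0.0011) = 0.997

[A⁻]/[HA] = 0.997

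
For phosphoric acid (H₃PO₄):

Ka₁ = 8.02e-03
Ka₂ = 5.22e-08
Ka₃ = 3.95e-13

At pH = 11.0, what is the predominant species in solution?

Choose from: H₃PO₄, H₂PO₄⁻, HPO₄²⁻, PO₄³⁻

pKa₁ = 2.10, pKa₂ = 7.28, pKa₃ = 12.40. For a polyprotic acid the predominant species crosses at each pKa: below pKa_n the protonated form dominates, above it the deprotonated form does. At pH = 11.0, the predominant species is HPO₄²⁻.

HPO₄²⁻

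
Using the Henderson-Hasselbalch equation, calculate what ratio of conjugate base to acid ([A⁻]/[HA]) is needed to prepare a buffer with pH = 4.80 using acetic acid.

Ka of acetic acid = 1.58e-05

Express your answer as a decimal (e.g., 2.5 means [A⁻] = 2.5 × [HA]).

pKa = -log(1.58e-05) = 4.8013. pH = pKa + log([A⁻]/[HA]), so log([A⁻]/[HA]) = pH − pKa = 4.80 − 4.8013 = -0.0013. [A⁻]/[HA] = 10^(-0.0013) = 0.997

[A⁻]/[HA] = 0.997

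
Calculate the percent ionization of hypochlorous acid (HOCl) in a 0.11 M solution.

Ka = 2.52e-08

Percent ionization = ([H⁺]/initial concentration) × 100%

Using Ka equilibrium: x² + Ka×x - Ka×C = 0. Solving: [H⁺] = 5.2637e-05. Percent = (5.2637e-05/0.11) × 100

Percent ionization = 0.0479%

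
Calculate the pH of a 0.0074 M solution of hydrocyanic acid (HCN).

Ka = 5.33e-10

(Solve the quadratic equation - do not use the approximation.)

x² + Ka×x - Ka×C = 0. Using quadratic formula: [H⁺] = 1.9857e-06

pH = 5.70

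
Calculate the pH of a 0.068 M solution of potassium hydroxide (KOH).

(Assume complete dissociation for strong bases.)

[OH⁻] = 0.068 M for strong base. pOH = -log[OH⁻] = 1.17, pH = 14 - pOH

pH = 12.83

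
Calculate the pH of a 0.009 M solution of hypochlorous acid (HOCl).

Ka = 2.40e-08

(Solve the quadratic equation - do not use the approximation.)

x² + Ka×x - Ka×C = 0. Using quadratic formula: [H⁺] = 1.4685e-05

pH = 4.83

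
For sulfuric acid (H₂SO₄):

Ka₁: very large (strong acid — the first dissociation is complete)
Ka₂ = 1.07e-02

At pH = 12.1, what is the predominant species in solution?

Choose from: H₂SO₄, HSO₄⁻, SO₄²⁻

The first dissociation is complete, so H₂SO₄ itself is never the predominant species in water; pKa₂ = -log(1.07e-02) = 1.97. For a polyprotic acid the predominant species crosses at each pKa: below pKa_n the protonated form dominates, above it the deprotonated form does. At pH = 12.1, the predominant species is SO₄²⁻.

SO₄²⁻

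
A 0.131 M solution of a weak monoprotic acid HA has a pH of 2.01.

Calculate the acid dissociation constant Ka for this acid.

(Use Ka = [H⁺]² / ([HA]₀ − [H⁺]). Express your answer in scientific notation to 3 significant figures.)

[H⁺] = 10^(−pH) = 10^(−2.01) = 9.772e-03 M. For HA ⇌ H⁺ + A⁻, Ka = [H⁺][A⁻]/[HA] = [H⁺]² / ([HA]₀ − [H⁺]) = (9.772e-03)² / (0.131 − 9.772e-03) = 7.88e-04.

K_a = 7.88e-04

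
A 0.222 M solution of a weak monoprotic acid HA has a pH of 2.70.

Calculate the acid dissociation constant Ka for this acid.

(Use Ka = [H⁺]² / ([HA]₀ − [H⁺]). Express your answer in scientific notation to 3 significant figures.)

[H⁺] = 10^(−pH) = 10^(−2.70) = 1.995e-03 M. For HA ⇌ H⁺ + A⁻, Ka = [H⁺][A⁻]/[HA] = [H⁺]² / ([HA]₀ − [H⁺]) = (1.995e-03)² / (0.222 − 1.995e-03) = 1.81e-05.

K_a = 1.81e-05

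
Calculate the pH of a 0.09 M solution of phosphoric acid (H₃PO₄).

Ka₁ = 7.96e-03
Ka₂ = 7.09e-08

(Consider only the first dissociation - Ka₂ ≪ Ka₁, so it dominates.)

First dissociation dominates. From Ka₁ = [H⁺][HA⁻]/[H₂A], x² + Ka₁·x − Ka₁·C = 0 with C = 0.09 M and Ka₁ = 7.96e-03. Solving: [H⁺] = (−Ka₁ + √(Ka₁² + 4·Ka₁·C)) / 2 = 2.3080e-02 M. pH = -log(2.3080e-02) = 1.64.

pH = 1.64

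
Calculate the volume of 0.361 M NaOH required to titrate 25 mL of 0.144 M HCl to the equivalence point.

At equivalence: moles acid = moles base. moles HCl = 0.144 × 25/1000 = 0.0036 mol. V_base = moles / 0.361 × 1000 = 10.0 mL.

V_{base} = 10.0 mL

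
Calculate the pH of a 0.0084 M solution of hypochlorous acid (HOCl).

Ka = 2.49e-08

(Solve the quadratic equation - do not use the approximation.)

x² + Ka×x - Ka×C = 0. Using quadratic formula: [H⁺] = 1.4450e-05

pH = 4.84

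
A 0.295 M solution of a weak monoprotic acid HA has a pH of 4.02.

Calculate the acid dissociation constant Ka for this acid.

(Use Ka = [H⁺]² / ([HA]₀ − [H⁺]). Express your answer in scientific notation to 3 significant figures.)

[H⁺] = 10^(−pH) = 10^(−4.02) = 9.550e-05 M. For HA ⇌ H⁺ + A⁻, Ka = [H⁺][A⁻]/[HA] = [H⁺]² / ([HA]₀ − [H⁺]) = (9.550e-05)² / (0.295 − 9.550e-05) = 3.09e-08.

K_a = 3.09e-08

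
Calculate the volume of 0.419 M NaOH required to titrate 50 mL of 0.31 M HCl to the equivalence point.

At equivalence: moles acid = moles base. moles HCl = 0.31 × 50/1000 = 0.0155 mol. V_base = moles / 0.419 × 1000 = 37.0 mL.

V_{base} = 37.0 mL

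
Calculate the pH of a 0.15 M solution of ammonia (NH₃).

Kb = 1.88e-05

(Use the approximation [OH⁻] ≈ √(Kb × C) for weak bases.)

[OH⁻] = √(Kb × C) = √(1.88e-05 × 0.15) = 1.6793e-03. pOH = 2.77, pH = 14 - pOH

pH = 11.23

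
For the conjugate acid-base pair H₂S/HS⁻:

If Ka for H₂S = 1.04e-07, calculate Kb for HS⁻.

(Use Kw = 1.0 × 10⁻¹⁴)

For a conjugate pair Ka × Kb = Kw, so Kb = Kw/Ka = 1.0 × 10⁻¹⁴ / 1.04e-07 = 9.62e-08.

K_b = 9.62e-08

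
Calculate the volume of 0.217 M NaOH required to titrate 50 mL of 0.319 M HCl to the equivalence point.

At equivalence: moles acid = moles base. moles HCl = 0.319 × 50/1000 = 0.01595 mol. V_base = moles / 0.217 × 1000 = 73.5 mL.

V_{base} = 73.5 mL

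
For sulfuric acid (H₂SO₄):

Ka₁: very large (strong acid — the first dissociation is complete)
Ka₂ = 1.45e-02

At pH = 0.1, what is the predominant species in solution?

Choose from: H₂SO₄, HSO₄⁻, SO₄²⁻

The first dissociation is complete, so H₂SO₄ itself is never the predominant species in water; pKa₂ = -log(1.45e-02) = 1.84. For a polyprotic acid the predominant species crosses at each pKa: below pKa_n the protonated form dominates, above it the deprotonated form does. At pH = 0.1, the predominant species is HSO₄⁻.

HSO₄⁻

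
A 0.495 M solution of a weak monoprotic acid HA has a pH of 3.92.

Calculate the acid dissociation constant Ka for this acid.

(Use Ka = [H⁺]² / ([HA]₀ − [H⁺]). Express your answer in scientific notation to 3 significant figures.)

[H⁺] = 10^(−pH) = 10^(−3.92) = 1.202e-04 M. For HA ⇌ H⁺ + A⁻, Ka = [H⁺][A⁻]/[HA] = [H⁺]² / ([HA]₀ − [H⁺]) = (1.202e-04)² / (0.495 − 1.202e-04) = 2.92e-08.

K_a = 2.92e-08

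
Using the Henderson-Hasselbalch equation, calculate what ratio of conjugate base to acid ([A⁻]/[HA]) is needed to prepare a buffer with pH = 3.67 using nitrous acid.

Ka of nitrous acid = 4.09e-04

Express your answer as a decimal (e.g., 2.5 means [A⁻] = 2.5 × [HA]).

pKa = -log(4.09e-04) = 3.3883. pH = pKa + log([A⁻]/[HA]), so log([A⁻]/[HA]) = pH − pKa = 3.67 − 3.3883 = 0.2817. [A⁻]/[HA] = 10^(0.2817) = 1.91

[A⁻]/[HA] = 1.91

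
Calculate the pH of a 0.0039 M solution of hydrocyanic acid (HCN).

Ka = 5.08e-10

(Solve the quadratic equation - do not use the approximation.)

x² + Ka×x - Ka×C = 0. Using quadratic formula: [H⁺] = 1.4073e-06

pH = 5.85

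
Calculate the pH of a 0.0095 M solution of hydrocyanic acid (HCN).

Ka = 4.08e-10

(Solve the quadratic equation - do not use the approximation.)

x² + Ka×x - Ka×C = 0. Using quadratic formula: [H⁺] = 1.9686e-06

pH = 5.71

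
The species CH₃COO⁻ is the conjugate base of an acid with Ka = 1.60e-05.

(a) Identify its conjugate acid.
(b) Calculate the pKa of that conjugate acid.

(a) The conjugate acid is formed by adding one H⁺ to CH₃COO⁻, giving CH₃COOH. (b) pKa = -log(Ka) = -log(1.60e-05) = 4.80.

Conjugate acid: CH₃COOH; pK_a = 4.80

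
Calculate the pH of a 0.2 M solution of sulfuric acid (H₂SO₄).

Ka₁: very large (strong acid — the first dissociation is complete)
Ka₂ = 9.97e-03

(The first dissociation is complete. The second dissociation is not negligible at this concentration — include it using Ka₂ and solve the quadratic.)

First dissociation is complete: [H⁺]₀ = [HSO₄⁻]₀ = C = 0.2 M. Second dissociation HSO₄⁻ ⇌ H⁺ + SO₄²⁻: let x = [SO₄²⁻]. Ka₂ = (C + x)·x / (C − x) = 9.97e-03 → x² + (C + Ka₂)·x − Ka₂·C = 0 → x² + 0.20997·x − 1.994e-03 = 0. x = (−0.20997 + √(0.20997² + 4 × 1.994e-03)) / 2 = 9.1020e-03 M. [H⁺] = C + x = 0.2 + 9.1020e-03 = 2.0910e-01 M. pH = -log(2.0910e-01) = 0.68.

pH = 0.68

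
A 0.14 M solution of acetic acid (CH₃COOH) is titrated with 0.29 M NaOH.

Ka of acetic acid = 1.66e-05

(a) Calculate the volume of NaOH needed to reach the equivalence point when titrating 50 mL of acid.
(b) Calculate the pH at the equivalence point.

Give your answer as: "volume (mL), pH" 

moles acid = 0.14 × 50/1000 = 0.007 mol; V_base = moles/0.29 × 1000 = 24.1 mL. At equivalence only the conjugate base is present: [A⁻] = 0.007/0.074 = 9.4419e-02 M. Kb = Kw/Ka = 6.02e-10; [OH⁻] = √(Kb × [A⁻]) = 7.5418e-06; pOH = 5.12; pH = 14 - pOH = 8.88.

V = 24.1 mL, pH = 8.88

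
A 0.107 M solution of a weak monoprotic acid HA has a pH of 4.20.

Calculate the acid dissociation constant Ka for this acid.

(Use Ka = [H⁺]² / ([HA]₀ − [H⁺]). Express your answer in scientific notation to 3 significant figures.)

[H⁺] = 10^(−pH) = 10^(−4.20) = 6.310e-05 M. For HA ⇌ H⁺ + A⁻, Ka = [H⁺][A⁻]/[HA] = [H⁺]² / ([HA]₀ − [H⁺]) = (6.310e-05)² / (0.107 − 6.310e-05) = 3.72e-08.

K_a = 3.72e-08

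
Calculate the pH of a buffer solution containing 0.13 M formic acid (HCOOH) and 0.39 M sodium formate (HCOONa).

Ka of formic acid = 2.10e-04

pKa = -log(2.10e-04) = 3.68. pH = pKa + log([A⁻]/[HA]) = 3.68 + log(0.39/0.13)

pH = 4.15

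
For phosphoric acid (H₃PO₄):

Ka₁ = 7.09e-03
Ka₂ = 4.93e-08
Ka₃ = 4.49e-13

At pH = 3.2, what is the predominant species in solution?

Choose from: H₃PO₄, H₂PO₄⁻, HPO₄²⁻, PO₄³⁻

pKa₁ = 2.15, pKa₂ = 7.31, pKa₃ = 12.35. For a polyprotic acid the predominant species crosses at each pKa: below pKa_n the protonated form dominates, above it the deprotonated form does. At pH = 3.2, the predominant species is H₂PO₄⁻.

H₂PO₄⁻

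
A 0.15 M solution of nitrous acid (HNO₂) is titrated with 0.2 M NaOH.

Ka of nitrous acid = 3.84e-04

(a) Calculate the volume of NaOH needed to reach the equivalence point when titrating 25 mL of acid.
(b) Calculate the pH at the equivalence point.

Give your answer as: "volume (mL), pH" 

moles acid = 0.15 × 25/1000 = 0.00375 mol; V_base = moles/0.2 × 1000 = 18.8 mL. At equivalence only the conjugate base is present: [A⁻] = 0.00375/0.044 = 8.5714e-02 M. Kb = Kw/Ka = 2.60e-11; [OH⁻] = √(Kb × [A⁻]) = 1.4940e-06; pOH = 5.83; pH = 14 - pOH = 8.17.

V = 18.8 mL, pH = 8.17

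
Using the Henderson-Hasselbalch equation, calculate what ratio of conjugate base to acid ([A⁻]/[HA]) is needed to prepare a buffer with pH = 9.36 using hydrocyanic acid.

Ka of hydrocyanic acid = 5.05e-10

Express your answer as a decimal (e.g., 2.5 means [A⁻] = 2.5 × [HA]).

pKa = -log(5.05e-10) = 9.2967. pH = pKa + log([A⁻]/[HA]), so log([A⁻]/[HA]) = pH − pKa = 9.36 − 9.2967 = 0.0633. [A⁻]/[HA] = 10^(0.0633) = 1.16

[A⁻]/[HA] = 1.16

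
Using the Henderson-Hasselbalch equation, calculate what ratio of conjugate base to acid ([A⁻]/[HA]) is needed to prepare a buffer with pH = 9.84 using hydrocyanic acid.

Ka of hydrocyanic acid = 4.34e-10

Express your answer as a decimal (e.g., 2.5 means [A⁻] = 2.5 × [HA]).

pKa = -log(4.34e-10) = 9.3625. pH = pKa + log([A⁻]/[HA]), so log([A⁻]/[HA]) = pH − pKa = 9.84 − 9.3625 = 0.4775. [A⁻]/[HA] = 10^(0.4775) = 3.00

[A⁻]/[HA] = 3.00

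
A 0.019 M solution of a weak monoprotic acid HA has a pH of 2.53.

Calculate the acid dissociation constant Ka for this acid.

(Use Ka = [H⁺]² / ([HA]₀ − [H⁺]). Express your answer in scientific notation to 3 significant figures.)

[H⁺] = 10^(−pH) = 10^(−2.53) = 2.951e-03 M. For HA ⇌ H⁺ + A⁻, Ka = [H⁺][A⁻]/[HA] = [H⁺]² / ([HA]₀ − [H⁺]) = (2.951e-03)² / (0.019 − 2.951e-03) = 5.43e-04.

K_a = 5.43e-04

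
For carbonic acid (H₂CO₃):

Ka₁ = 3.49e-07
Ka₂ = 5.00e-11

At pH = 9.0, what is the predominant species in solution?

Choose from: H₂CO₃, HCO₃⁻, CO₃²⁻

pKa₁ = 6.46, pKa₂ = 10.30. For a polyprotic acid the predominant species crosses at each pKa: below pKa_n the protonated form dominates, above it the deprotonated form does. At pH = 9.0, the predominant species is HCO₃⁻.

HCO₃⁻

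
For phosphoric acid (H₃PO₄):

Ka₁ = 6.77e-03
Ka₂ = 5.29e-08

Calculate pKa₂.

pKa₂ = -log(Ka₂) = -log(5.29e-08) = 7.28.

pK_{a2} = 7.28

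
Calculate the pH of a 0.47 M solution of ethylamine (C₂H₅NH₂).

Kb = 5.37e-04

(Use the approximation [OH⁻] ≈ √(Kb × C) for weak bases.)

[OH⁻] = √(Kb × C) = √(5.37e-04 × 0.47) = 1.5887e-02. pOH = 1.80, pH = 14 - pOH

pH = 12.20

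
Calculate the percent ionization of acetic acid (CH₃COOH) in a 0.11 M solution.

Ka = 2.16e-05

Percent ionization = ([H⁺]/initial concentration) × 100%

Using Ka equilibrium: x² + Ka×x - Ka×C = 0. Solving: [H⁺] = 1.5307e-03. Percent = (1.5307e-03/0.11) × 100

Percent ionization = 1.39%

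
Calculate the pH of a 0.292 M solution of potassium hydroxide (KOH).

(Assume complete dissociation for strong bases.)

[OH⁻] = 0.292 M for strong base. pOH = -log[OH⁻] = 0.53, pH = 14 - pOH

pH = 13.47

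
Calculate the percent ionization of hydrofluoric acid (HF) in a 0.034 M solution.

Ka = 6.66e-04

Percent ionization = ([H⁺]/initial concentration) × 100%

Using Ka equilibrium: x² + Ka×x - Ka×C = 0. Solving: [H⁺] = 4.4372e-03. Percent = (4.4372e-03/0.034) × 100

Percent ionization = 13.1%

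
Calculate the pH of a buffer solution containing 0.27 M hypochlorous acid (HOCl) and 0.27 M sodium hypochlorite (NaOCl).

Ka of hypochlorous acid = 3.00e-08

pKa = -log(3.00e-08) = 7.52. pH = pKa + log([A⁻]/[HA]) = 7.52 + log(0.27/0.27)

pH = 7.52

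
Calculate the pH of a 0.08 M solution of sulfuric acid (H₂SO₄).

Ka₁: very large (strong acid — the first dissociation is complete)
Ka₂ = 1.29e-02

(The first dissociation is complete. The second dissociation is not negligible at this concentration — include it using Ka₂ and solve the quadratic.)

First dissociation is complete: [H⁺]₀ = [HSO₄⁻]₀ = C = 0.08 M. Second dissociation HSO₄⁻ ⇌ H⁺ + SO₄²⁻: let x = [SO₄²⁻]. Ka₂ = (C + x)·x / (C − x) = 1.29e-02 → x² + (C + Ka₂)·x − Ka₂·C = 0 → x² + 0.09290·x − 1.032e-03 = 0. x = (−0.09290 + √(0.09290² + 4 × 1.032e-03)) / 2 = 1.0027e-02 M. [H⁺] = C + x = 0.08 + 1.0027e-02 = 9.0027e-02 M. pH = -log(9.0027e-02) = 1.05.

pH = 1.05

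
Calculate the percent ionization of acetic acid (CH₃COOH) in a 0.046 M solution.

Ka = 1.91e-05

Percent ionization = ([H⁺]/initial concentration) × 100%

Using Ka equilibrium: x² + Ka×x - Ka×C = 0. Solving: [H⁺] = 9.2784e-04. Percent = (9.2784e-04/0.046) × 100

Percent ionization = 2.02%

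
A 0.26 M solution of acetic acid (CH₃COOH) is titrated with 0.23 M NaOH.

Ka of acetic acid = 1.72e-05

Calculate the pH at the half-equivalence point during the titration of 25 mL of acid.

At half-equivalence [HA] = [A⁻], so Henderson-Hasselbalch gives pH = pKa = -log(1.72e-05) = 4.76.

pH = pKa = 4.76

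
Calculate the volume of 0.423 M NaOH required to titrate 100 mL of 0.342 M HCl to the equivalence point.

At equivalence: moles acid = moles base. moles HCl = 0.342 × 100/1000 = 0.0342 mol. V_base = moles / 0.423 × 1000 = 80.9 mL.

V_{base} = 80.9 mL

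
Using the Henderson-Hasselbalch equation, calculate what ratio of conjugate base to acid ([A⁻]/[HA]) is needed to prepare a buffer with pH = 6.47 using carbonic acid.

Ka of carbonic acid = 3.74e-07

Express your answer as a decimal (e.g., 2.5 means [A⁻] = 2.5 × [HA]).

pKa = -log(3.74e-07) = 6.4271. pH = pKa + log([A⁻]/[HA]), so log([A⁻]/[HA]) = pH − pKa = 6.47 − 6.4271 = 0.0429. [A⁻]/[HA] = 10^(0.0429) = 1.10

[A⁻]/[HA] = 1.10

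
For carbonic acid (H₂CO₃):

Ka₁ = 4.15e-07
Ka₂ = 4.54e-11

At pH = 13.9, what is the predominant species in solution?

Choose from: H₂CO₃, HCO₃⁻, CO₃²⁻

pKa₁ = 6.38, pKa₂ = 10.34. For a polyprotic acid the predominant species crosses at each pKa: below pKa_n the protonated form dominates, above it the deprotonated form does. At pH = 13.9, the predominant species is CO₃²⁻.

CO₃²⁻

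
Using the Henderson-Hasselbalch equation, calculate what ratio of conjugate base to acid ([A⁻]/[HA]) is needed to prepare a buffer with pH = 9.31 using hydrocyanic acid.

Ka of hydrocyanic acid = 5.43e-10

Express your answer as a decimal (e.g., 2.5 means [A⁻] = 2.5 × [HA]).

pKa = -log(5.43e-10) = 9.2652. pH = pKa + log([A⁻]/[HA]), so log([A⁻]/[HA]) = pH − pKa = 9.31 − 9.2652 = 0.0448. [A⁻]/[HA] = 10^(0.0448) = 1.11

[A⁻]/[HA] = 1.11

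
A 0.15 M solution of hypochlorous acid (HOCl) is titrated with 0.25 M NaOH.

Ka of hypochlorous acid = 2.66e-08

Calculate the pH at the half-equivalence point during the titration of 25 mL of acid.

At half-equivalence [HA] = [A⁻], so Henderson-Hasselbalch gives pH = pKa = -log(2.66e-08) = 7.58.

pH = pKa = 7.58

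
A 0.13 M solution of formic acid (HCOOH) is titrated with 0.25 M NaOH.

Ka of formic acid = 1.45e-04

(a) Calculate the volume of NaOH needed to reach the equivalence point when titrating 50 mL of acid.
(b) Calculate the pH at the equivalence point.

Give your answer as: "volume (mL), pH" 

moles acid = 0.13 × 50/1000 = 0.0065 mol; V_base = moles/0.25 × 1000 = 26.0 mL. At equivalence only the conjugate base is present: [A⁻] = 0.0065/0.076 = 8.5526e-02 M. Kb = Kw/Ka = 6.90e-11; [OH⁻] = √(Kb × [A⁻]) = 2.4287e-06; pOH = 5.61; pH = 14 - pOH = 8.39.

V = 26.0 mL, pH = 8.39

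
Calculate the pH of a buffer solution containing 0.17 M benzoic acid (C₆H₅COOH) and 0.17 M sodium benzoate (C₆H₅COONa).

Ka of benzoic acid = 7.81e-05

pKa = -log(7.81e-05) = 4.11. pH = pKa + log([A⁻]/[HA]) = 4.11 + log(0.17/0.17)

pH = 4.11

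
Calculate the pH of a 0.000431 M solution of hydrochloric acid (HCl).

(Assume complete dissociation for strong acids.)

[H⁺] = 0.000431 M for strong acid. pH = -log[H⁺] = -log(0.000431)

pH = 3.37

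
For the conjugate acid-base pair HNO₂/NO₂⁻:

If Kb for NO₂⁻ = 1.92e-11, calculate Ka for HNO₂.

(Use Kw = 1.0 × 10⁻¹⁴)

For a conjugate pair Ka × Kb = Kw, so Ka = Kw/Kb = 1.0 × 10⁻¹⁴ / 1.92e-11 = 5.21e-04.

K_a = 5.21e-04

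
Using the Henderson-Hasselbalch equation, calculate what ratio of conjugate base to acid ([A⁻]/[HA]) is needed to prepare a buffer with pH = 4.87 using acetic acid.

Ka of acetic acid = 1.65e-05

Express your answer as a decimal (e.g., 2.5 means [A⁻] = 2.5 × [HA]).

pKa = -log(1.65e-05) = 4.7825. pH = pKa + log([A⁻]/[HA]), so log([A⁻]/[HA]) = pH − pKa = 4.87 − 4.7825 = 0.0875. [A⁻]/[HA] = 10^(0.0875) = 1.22

[A⁻]/[HA] = 1.22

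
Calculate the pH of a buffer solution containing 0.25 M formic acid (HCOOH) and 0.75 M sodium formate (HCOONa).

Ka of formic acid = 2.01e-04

pKa = -log(2.01e-04) = 3.70. pH = pKa + log([A⁻]/[HA]) = 3.70 + log(0.75/0.25)

pH = 4.17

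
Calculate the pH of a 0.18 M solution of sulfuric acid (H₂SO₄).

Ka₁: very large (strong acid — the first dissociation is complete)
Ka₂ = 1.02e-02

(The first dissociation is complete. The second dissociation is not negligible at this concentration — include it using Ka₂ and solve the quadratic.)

First dissociation is complete: [H⁺]₀ = [HSO₄⁻]₀ = C = 0.18 M. Second dissociation HSO₄⁻ ⇌ H⁺ + SO₄²⁻: let x = [SO₄²⁻]. Ka₂ = (C + x)·x / (C − x) = 1.02e-02 → x² + (C + Ka₂)·x − Ka₂·C = 0 → x² + 0.19020·x − 1.836e-03 = 0. x = (−0.19020 + √(0.19020² + 4 × 1.836e-03)) / 2 = 9.2073e-03 M. [H⁺] = C + x = 0.18 + 9.2073e-03 = 1.8921e-01 M. pH = -log(1.8921e-01) = 0.72.

pH = 0.72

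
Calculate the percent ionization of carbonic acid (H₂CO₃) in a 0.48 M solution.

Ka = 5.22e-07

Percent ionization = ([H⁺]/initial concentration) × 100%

Using Ka equilibrium: x² + Ka×x - Ka×C = 0. Solving: [H⁺] = 5.0030e-04. Percent = (5.0030e-04/0.48) × 100

Percent ionization = 0.104%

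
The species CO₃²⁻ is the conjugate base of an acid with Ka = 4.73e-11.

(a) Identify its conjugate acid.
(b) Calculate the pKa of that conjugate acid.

(a) The conjugate acid is formed by adding one H⁺ to CO₃²⁻, giving HCO₃⁻. (b) pKa = -log(Ka) = -log(4.73e-11) = 10.33.

Conjugate acid: HCO₃⁻; pK_a = 10.33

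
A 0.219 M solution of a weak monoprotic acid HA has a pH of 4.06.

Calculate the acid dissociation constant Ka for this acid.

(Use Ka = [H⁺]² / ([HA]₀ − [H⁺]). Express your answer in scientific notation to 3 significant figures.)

[H⁺] = 10^(−pH) = 10^(−4.06) = 8.710e-05 M. For HA ⇌ H⁺ + A⁻, Ka = [H⁺][A⁻]/[HA] = [H⁺]² / ([HA]₀ − [H⁺]) = (8.710e-05)² / (0.219 − 8.710e-05) = 3.47e-08.

K_a = 3.47e-08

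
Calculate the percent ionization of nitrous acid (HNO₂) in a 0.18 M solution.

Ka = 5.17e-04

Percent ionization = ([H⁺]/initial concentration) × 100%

Using Ka equilibrium: x² + Ka×x - Ka×C = 0. Solving: [H⁺] = 9.3917e-03. Percent = (9.3917e-03/0.18) × 100

Percent ionization = 5.22%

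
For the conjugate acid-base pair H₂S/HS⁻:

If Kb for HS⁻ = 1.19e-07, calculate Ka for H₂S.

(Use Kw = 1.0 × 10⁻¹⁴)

For a conjugate pair Ka × Kb = Kw, so Ka = Kw/Kb = 1.0 × 10⁻¹⁴ / 1.19e-07 = 8.40e-08.

K_a = 8.40e-08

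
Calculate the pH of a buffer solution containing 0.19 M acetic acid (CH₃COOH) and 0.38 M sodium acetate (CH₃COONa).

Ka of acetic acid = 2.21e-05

pKa = -log(2.21e-05) = 4.66. pH = pKa + log([A⁻]/[HA]) = 4.66 + log(0.38/0.19)

pH = 4.96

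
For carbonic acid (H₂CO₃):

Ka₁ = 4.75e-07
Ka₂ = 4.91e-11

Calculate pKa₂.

pKa₂ = -log(Ka₂) = -log(4.91e-11) = 10.31.

pK_{a2} = 10.31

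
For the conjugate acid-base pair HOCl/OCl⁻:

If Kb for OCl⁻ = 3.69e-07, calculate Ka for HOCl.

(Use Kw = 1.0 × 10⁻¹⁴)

For a conjugate pair Ka × Kb = Kw, so Ka = Kw/Kb = 1.0 × 10⁻¹⁴ / 3.69e-07 = 2.71e-08.

K_a = 2.71e-08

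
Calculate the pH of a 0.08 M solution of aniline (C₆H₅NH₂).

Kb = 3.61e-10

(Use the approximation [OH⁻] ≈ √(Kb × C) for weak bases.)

[OH⁻] = √(Kb × C) = √(3.61e-10 × 0.08) = 5.3740e-06. pOH = 5.27, pH = 14 - pOH

pH = 8.73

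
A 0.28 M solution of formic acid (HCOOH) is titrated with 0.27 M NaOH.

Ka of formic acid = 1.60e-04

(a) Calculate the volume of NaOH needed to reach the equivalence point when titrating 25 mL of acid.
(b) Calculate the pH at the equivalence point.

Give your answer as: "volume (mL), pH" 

moles acid = 0.28 × 25/1000 = 0.007 mol; V_base = moles/0.27 × 1000 = 25.9 mL. At equivalence only the conjugate base is present: [A⁻] = 0.007/0.051 = 1.3745e-01 M. Kb = Kw/Ka = 6.25e-11; [OH⁻] = √(Kb × [A⁻]) = 2.9310e-06; pOH = 5.53; pH = 14 - pOH = 8.47.

V = 25.9 mL, pH = 8.47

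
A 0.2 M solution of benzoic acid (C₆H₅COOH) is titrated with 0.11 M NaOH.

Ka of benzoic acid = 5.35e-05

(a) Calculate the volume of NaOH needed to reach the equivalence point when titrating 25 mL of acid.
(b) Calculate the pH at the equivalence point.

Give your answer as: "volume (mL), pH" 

moles acid = 0.2 × 25/1000 = 0.005 mol; V_base = moles/0.11 × 1000 = 45.5 mL. At equivalence only the conjugate base is present: [A⁻] = 0.005/0.070 = 7.0968e-02 M. Kb = Kw/Ka = 1.87e-10; [OH⁻] = √(Kb × [A⁻]) = 3.6421e-06; pOH = 5.44; pH = 14 - pOH = 8.56.

V = 45.5 mL, pH = 8.56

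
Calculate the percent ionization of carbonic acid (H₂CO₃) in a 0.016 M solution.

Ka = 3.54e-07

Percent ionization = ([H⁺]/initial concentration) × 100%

Using Ka equilibrium: x² + Ka×x - Ka×C = 0. Solving: [H⁺] = 7.5083e-05. Percent = (7.5083e-05/0.016) × 100

Percent ionization = 0.469%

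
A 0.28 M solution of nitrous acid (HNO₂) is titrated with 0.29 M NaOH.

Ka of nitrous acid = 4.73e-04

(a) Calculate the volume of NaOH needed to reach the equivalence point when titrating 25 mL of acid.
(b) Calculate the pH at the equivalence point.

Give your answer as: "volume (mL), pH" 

moles acid = 0.28 × 25/1000 = 0.007 mol; V_base = moles/0.29 × 1000 = 24.1 mL. At equivalence only the conjugate base is present: [A⁻] = 0.007/0.049 = 1.4246e-01 M. Kb = Kw/Ka = 2.11e-11; [OH⁻] = √(Kb × [A⁻]) = 1.7354e-06; pOH = 5.76; pH = 14 - pOH = 8.24.

V = 24.1 mL, pH = 8.24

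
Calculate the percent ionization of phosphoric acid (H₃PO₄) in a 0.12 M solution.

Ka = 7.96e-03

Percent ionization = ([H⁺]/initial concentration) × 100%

Using Ka equilibrium: x² + Ka×x - Ka×C = 0. Solving: [H⁺] = 2.7182e-02. Percent = (2.7182e-02/0.12) × 100

Percent ionization = 22.7%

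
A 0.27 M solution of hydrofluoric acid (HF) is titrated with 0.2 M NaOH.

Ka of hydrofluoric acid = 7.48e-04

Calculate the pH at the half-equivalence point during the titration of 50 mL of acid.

At half-equivalence [HA] = [A⁻], so Henderson-Hasselbalch gives pH = pKa = -log(7.48e-04) = 3.13.

pH = pKa = 3.13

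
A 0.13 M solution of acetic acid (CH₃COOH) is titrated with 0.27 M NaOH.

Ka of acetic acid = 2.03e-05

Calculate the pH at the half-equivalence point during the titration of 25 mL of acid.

At half-equivalence [HA] = [A⁻], so Henderson-Hasselbalch gives pH = pKa = -log(2.03e-05) = 4.69.

pH = pKa = 4.69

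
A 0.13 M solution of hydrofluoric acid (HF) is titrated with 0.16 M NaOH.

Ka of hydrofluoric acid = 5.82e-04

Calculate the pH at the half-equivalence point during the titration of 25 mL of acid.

At half-equivalence [HA] = [A⁻], so Henderson-Hasselbalch gives pH = pKa = -log(5.82e-04) = 3.24.

pH = pKa = 3.24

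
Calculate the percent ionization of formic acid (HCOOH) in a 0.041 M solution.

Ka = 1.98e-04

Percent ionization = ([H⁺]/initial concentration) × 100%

Using Ka equilibrium: x² + Ka×x - Ka×C = 0. Solving: [H⁺] = 2.7519e-03. Percent = (2.7519e-03/0.041) × 100

Percent ionization = 6.71%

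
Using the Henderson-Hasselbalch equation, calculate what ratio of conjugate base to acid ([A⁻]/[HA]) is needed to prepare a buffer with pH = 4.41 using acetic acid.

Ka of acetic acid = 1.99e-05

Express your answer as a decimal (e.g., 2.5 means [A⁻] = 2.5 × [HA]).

pKa = -log(1.99e-05) = 4.7011. pH = pKa + log([A⁻]/[HA]), so log([A⁻]/[HA]) = pH − pKa = 4.41 − 4.7011 = -0.2911. [A⁻]/[HA] = 10^(-0.2911) = 0.512

[A⁻]/[HA] = 0.512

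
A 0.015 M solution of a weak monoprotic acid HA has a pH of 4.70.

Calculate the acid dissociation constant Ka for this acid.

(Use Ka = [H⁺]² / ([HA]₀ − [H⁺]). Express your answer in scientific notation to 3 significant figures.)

[H⁺] = 10^(−pH) = 10^(−4.70) = 1.995e-05 M. For HA ⇌ H⁺ + A⁻, Ka = [H⁺][A⁻]/[HA] = [H⁺]² / ([HA]₀ − [H⁺]) = (1.995e-05)² / (0.015 − 1.995e-05) = 2.66e-08.

K_a = 2.66e-08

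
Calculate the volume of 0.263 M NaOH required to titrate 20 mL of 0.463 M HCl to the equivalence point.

At equivalence: moles acid = moles base. moles HCl = 0.463 × 20/1000 = 0.00926 mol. V_base = moles / 0.263 × 1000 = 35.2 mL.

V_{base} = 35.2 mL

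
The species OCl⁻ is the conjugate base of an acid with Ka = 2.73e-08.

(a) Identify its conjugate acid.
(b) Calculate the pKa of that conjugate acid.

(a) The conjugate acid is formed by adding one H⁺ to OCl⁻, giving HOCl. (b) pKa = -log(Ka) = -log(2.73e-08) = 7.56.

Conjugate acid: HOCl; pK_a = 7.56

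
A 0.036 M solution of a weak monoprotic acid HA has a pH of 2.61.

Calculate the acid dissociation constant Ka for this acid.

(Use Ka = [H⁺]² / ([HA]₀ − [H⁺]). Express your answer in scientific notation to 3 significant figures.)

[H⁺] = 10^(−pH) = 10^(−2.61) = 2.455e-03 M. For HA ⇌ H⁺ + A⁻, Ka = [H⁺][A⁻]/[HA] = [H⁺]² / ([HA]₀ − [H⁺]) = (2.455e-03)² / (0.036 − 2.455e-03) = 1.80e-04.

K_a = 1.80e-04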